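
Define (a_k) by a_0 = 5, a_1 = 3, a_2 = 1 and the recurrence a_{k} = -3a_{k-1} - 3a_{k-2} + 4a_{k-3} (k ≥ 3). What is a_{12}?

The ordinary generating function has denominator 1 + 3q + 3q^2 - 4q^3.
Iterating the recurrence: a_0,…,a_{12} = 5, 3, 1, 8, -15, 25, 2, -141, 517, -1120, 1245, 1693, -13294.

-13294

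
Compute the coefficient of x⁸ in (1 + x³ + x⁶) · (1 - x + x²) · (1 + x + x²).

(1 + x³ + x⁶) has coefficients 1,0,0,1,0,0,1 for degrees 0…6.
(1 - x + x²) has coefficients 1,-1,1,0,0,0,0,0,0 for degrees 0…8.
Finally multiplying by (1 + x + x²), the product of all factors after the first has coefficients 1,0,1,0,1,0,0,0,0 for degrees 0…8.
[x⁸] = 1·0 + 1·0 + 1·1 = 1.

1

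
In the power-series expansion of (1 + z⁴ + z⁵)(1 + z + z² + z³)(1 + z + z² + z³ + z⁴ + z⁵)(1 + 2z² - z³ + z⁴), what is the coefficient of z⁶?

(1 + z⁴ + z⁵) has coefficients 1,0,0,0,1,1 for degrees 0…5.
(1 + z + z² + z³) has coefficients 1,1,1,1,0,0,0 for degrees 0…6.
Multiplying by (1 + z + z² + z³ + z⁴ + z⁵) gives running coefficients 1,2,3,4,4,4,3 for degrees 0…6.
Finally multiplying by (1 + 2z² - z³ + z⁴), the product of all factors after the first has coefficients 1,2,5,7,9,11,10 for degrees 0…6.
[z⁶] = 1·10 + 1·5 + 1·2 = 17.

17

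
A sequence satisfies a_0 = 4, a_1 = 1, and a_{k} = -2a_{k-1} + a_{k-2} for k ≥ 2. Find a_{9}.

-647

The ordinary generating function has denominator 1 + 2q - q^2.
Iterating the recurrence: a_0,…,a_{9} = 4, 1, 2, -3, 8, -19, 46, -111, 268, -647.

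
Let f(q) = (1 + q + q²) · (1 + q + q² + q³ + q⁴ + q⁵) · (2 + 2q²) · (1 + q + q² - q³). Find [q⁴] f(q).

26

(1 + q + q²) has coefficients 1,1,1 for degrees 0…2.
(1 + q + q² + q³ + q⁴ + q⁵) has coefficients 1,1,1,1,1 for degrees 0…4.
Multiplying by (2 + 2q²) gives running coefficients 2,2,4,4,4 for degrees 0…4.
Finally multiplying by (1 + q + q² - q³), the product of all factors after the first has coefficients 2,4,8,8,10 for degrees 0…4.
[q⁴] = 1·10 + 1·8 + 1·8 = 26.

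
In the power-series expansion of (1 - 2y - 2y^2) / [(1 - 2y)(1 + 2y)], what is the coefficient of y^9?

The denominator gives the recurrence a_n = 4a_(n−2) for n ≥ 3; the numerator fixes a_0 = 1, a_1 = -2, a_2 = 2.
Iterating: 1, -2, 2, -8, 8, -32, 32, -128, 128, -512, so a_9 = -512.

-512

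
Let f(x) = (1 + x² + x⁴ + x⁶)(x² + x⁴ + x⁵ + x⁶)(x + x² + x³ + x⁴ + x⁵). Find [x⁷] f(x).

(1 + x² + x⁴ + x⁶) has coefficients 1,0,1,0,1,0,1 for degrees 0…6.
(x² + x⁴ + x⁵ + x⁶) has coefficients 0,0,1,0,1,1,1,0 for degrees 0…7.
Finally multiplying by (x + x² + x³ + x⁴ + x⁵), the product of all factors after the first has coefficients 0,0,0,1,1,2,3,4 for degrees 0…7.
[x⁷] = 1·4 + 1·2 + 1·1 + 1·0 = 7.

7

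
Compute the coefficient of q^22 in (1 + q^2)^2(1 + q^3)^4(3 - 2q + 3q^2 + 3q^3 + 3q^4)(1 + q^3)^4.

488

(1 + q^2)^2 has coefficients 1,0,2,0,1 for degrees 0…4.
(1 + q^3)^4 has coefficients 1,0,0,4,0,0,6,0,0,4,0,0,1,0,0,0,0,0,0,0,0,0,0 for degrees 0…22.
Multiplying by (3 - 2q + 3q^2 + 3q^3 + 3q^4) gives running coefficients 3,-2,3,15,-5,12,30,0,18,30,10,12,15,10,3,3,3,0,0,0,0,0,0 for degrees 0…22.
Finally multiplying by (1 + q^3)^4, the product of all factors after the first has coefficients 3,-2,3,27,-13,24,108,-32,84,252,-28,168,378,28,210,378,98,168,252,112,84,108,68 for degrees 0…22.
[q^22] = 1·68 + 2·84 + 1·252 = 488.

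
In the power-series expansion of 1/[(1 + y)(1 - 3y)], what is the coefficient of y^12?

398581

Partial fractions give a closed form: a_n = (1/4)·(-1)^n + (3/4)·3^n.
At n = 12: a_12 = 398581.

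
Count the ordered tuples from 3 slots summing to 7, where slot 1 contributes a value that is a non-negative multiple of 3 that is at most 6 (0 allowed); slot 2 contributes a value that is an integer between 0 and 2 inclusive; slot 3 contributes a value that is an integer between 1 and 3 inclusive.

3

The generating function for the choices is (1 + t^3 + t^6)·(1 + t + t^2)·(t + t^2 + t^3); the count is [t^7].
(1 + t^3 + t^6) has coefficients 1,0,0,1,0,0,1 for degrees 0…6.
(1 + t + t^2) has coefficients 1,1,1,0,0,0,0,0 for degrees 0…7.
Finally multiplying by (t + t^2 + t^3), the product of all factors after the first has coefficients 0,1,2,3,2,1,0,0 for degrees 0…7.
[t^7] = 1·0 + 1·2 + 1·1 = 3.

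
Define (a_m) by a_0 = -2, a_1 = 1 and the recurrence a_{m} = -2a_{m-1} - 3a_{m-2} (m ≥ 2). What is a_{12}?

-1118

The ordinary generating function has denominator 1 + 2q + 3q^2.
Iterating the recurrence: a_0,…,a_{12} = -2, 1, 4, -11, 10, 13, -56, 73, 22, -263, 460, -131, -1118.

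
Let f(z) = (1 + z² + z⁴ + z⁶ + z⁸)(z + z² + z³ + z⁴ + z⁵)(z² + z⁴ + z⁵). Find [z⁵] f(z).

3

(1 + z² + z⁴ + z⁶ + z⁸) has coefficients 1,0,1,0,1,0 for degrees 0…5.
(z + z² + z³ + z⁴ + z⁵) has coefficients 0,1,1,1,1,1 for degrees 0…5.
Finally multiplying by (z² + z⁴ + z⁵), the product of all factors after the first has coefficients 0,0,0,1,1,2 for degrees 0…5.
[z⁵] = 1·2 + 1·1 + 1·0 = 3.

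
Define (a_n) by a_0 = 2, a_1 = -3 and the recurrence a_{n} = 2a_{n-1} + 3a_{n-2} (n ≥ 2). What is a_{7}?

The ordinary generating function has denominator 1 - 2y - 3y^2.
Iterating the recurrence: a_0,…,a_{7} = 2, -3, 0, -9, -18, -63, -180, -549.

-549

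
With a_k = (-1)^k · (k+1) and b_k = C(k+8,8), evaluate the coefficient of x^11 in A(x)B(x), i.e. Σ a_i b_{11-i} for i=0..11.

29844

Write out a_i and b_{11-i} for i = 0,…,11 and sum the products.
Σ = 1·75582 − 2·43758 + 3·24310 − 4·12870 + 5·6435 − 6·3003 + 7·1287 − 8·495 + 9·165 − 10·45 + 11·9 − 12·1 = 29844.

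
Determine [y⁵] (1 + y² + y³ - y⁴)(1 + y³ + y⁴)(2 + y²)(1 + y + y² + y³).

12

(1 + y² + y³ - y⁴) has coefficients 1,0,1,1,-1 for degrees 0…4.
(1 + y³ + y⁴) has coefficients 1,0,0,1,1,0 for degrees 0…5.
Multiplying by (2 + y²) gives running coefficients 2,0,1,2,2,1 for degrees 0…5.
Finally multiplying by (1 + y + y² + y³), the product of all factors after the first has coefficients 2,2,3,5,5,6 for degrees 0…5.
[y⁵] = 1·6 + 1·5 + 1·3 − 1·2 = 12.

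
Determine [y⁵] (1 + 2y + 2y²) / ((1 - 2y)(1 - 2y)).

The denominator gives the recurrence a_n = 4a_(n−1) − 4a_(n−2) for n ≥ 3; the numerator fixes a_0 = 1, a_1 = 6, a_2 = 22.
Iterating: 1, 6, 22, 64, 168, 416, so a_5 = 416.

416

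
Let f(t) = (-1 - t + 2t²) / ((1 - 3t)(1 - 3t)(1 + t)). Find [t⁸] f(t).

-51121

The denominator gives the recurrence a_n = 5a_(n−1) − 3a_(n−2) − 9a_(n−3) for n ≥ 3; the numerator fixes a_0 = -1, a_1 = -6, a_2 = -25.
Iterating: -1, -6, -25, -98, -361, -1286, -4465, -15218, -51121, so a_8 = -51121.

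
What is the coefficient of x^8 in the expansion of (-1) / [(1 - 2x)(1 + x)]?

The denominator gives the recurrence a_n = a_(n−1) + 2a_(n−2) for n ≥ 2; the numerator fixes a_0 = -1, a_1 = -1.
Iterating: -1, -1, -3, -5, -11, -21, -43, -85, -171, so a_8 = -171.

-171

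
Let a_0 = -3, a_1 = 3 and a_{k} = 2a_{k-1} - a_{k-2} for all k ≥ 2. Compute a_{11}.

63

The ordinary generating function has denominator 1 - 2z + z^2.
Iterating the recurrence: a_0,…,a_{11} = -3, 3, 9, 15, 21, 27, 33, 39, 45, 51, 57, 63.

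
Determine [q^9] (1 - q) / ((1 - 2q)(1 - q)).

512

Partial fractions give a closed form: a_n = (1)·2^n.
At n = 9: a_9 = 512.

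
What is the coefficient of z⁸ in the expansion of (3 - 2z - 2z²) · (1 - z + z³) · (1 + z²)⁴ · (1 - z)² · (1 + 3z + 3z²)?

(3 - 2z - 2z²) has coefficients 3,-2,-2 for degrees 0…2.
(1 - z + z³) has coefficients 1,-1,0,1,0,0,0,0,0 for degrees 0…8.
Multiplying by (1 + z²)⁴ gives running coefficients 1,-1,4,-3,6,-2,4,2,1 for degrees 0…8.
Multiplying by (1 - z)² gives running coefficients 1,-3,7,-12,16,-17,14,-8,1 for degrees 0…8.
Finally multiplying by (1 + 3z + 3z²), the product of all factors after the first has coefficients 1,0,1,0,1,-5,11,-17,19 for degrees 0…8.
[z⁸] = 3·19 − 2·(-17) − 2·11 = 69.

69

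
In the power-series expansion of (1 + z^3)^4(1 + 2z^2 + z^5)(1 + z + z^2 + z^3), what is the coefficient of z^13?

(1 + z^3)^4 has coefficients 1,0,0,4,0,0,6,0,0,4,0,0,1 for degrees 0…12.
(1 + 2z^2 + z^5) has coefficients 1,0,2,0,0,1,0,0,0,0,0,0,0,0 for degrees 0…13.
Finally multiplying by (1 + z + z^2 + z^3), the product of all factors after the first has coefficients 1,1,3,3,2,3,1,1,1,0,0,0,0,0 for degrees 0…13.
[z^13] = 1·0 + 4·0 + 6·1 + 4·2 + 1·1 = 15.

15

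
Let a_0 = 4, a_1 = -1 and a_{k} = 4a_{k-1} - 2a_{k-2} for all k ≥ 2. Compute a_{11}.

The ordinary generating function has denominator 1 - 4x + 2x^2.
Iterating the recurrence: a_0,…,a_{11} = 4, -1, -12, -46, -160, -548, -1872, -6392, -21824, -74512, -254400, -868576.

-868576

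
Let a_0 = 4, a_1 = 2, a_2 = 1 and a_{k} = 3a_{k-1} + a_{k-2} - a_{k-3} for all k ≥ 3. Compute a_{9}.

The ordinary generating function has denominator 1 - 3t - t^2 + t^3.
Iterating the recurrence: a_0,…,a_{9} = 4, 2, 1, 1, 2, 6, 19, 61, 196, 630.

630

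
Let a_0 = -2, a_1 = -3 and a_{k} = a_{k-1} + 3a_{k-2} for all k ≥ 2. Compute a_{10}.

-6525

The ordinary generating function has denominator 1 - z - 3z^2.
Iterating the recurrence: a_0,…,a_{10} = -2, -3, -9, -18, -45, -99, -234, -531, -1233, -2826, -6525.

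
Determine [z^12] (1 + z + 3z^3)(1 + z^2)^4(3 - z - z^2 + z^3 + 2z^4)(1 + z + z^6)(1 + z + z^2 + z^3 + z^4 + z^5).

(1 + z + 3z^3) has coefficients 1,1,0,3 for degrees 0…3.
(1 + z^2)^4 has coefficients 1,0,4,0,6,0,4,0,1,0,0,0,0 for degrees 0…12.
Multiplying by (3 - z - z^2 + z^3 + 2z^4) gives running coefficients 3,-1,11,-3,16,-2,14,2,11,3,7,1,2 for degrees 0…12.
Multiplying by (1 + z + z^6) gives running coefficients 3,2,10,8,13,14,15,15,24,11,26,6,17 for degrees 0…12.
Finally multiplying by (1 + z + z^2 + z^3 + z^4 + z^5), the product of all factors after the first has coefficients 3,5,15,23,36,50,62,75,89,92,105,97,99 for degrees 0…12.
[z^12] = 1·99 + 1·97 + 3·92 = 472.

472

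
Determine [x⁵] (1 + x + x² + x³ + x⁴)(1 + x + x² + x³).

3

(1 + x + x² + x³ + x⁴) has coefficients 1,1,1,1,1 for degrees 0…4.
(1 + x + x² + x³) has coefficients 1,1,1,1,0,0 for degrees 0…5.
[x⁵] = 1·0 + 1·0 + 1·1 + 1·1 + 1·1 = 3.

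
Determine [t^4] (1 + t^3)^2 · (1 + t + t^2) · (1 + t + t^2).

5

(1 + t^3)^2 has coefficients 1,0,0,2,0 for degrees 0…4.
(1 + t + t^2) has coefficients 1,1,1,0,0 for degrees 0…4.
Finally multiplying by (1 + t + t^2), the product of all factors after the first has coefficients 1,2,3,2,1 for degrees 0…4.
[t^4] = 1·1 + 2·2 = 5.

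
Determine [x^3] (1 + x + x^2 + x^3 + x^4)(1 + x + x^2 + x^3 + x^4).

4

(1 + x + x^2 + x^3 + x^4) has coefficients 1,1,1,1 for degrees 0…3.
(1 + x + x^2 + x^3 + x^4) has coefficients 1,1,1,1 for degrees 0…3.
[x^3] = 1·1 + 1·1 + 1·1 + 1·1 = 4.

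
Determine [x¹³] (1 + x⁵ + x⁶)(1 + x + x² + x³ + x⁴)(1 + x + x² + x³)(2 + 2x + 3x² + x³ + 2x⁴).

(1 + x⁵ + x⁶) has coefficients 1,0,0,0,0,1,1 for degrees 0…6.
(1 + x + x² + x³ + x⁴) has coefficients 1,1,1,1,1,0,0,0,0,0,0,0,0,0 for degrees 0…13.
Multiplying by (1 + x + x² + x³) gives running coefficients 1,2,3,4,4,3,2,1,0,0,0,0,0,0 for degrees 0…13.
Finally multiplying by (2 + 2x + 3x² + x³ + 2x⁴), the product of all factors after the first has coefficients 2,6,13,21,29,33,32,27,19,11,5,2,0,0 for degrees 0…13.
[x¹³] = 1·0 + 1·19 + 1·27 = 46.

46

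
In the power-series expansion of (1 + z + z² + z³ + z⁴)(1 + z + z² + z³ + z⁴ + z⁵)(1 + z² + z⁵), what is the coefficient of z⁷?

(1 + z + z² + z³ + z⁴) has coefficients 1,1,1,1,1 for degrees 0…4.
(1 + z + z² + z³ + z⁴ + z⁵) has coefficients 1,1,1,1,1,1,0,0 for degrees 0…7.
Finally multiplying by (1 + z² + z⁵), the product of all factors after the first has coefficients 1,1,2,2,2,3,2,2 for degrees 0…7.
[z⁷] = 1·2 + 1·2 + 1·3 + 1·2 + 1·2 = 11.

11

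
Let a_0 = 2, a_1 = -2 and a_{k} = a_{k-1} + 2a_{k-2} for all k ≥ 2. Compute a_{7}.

-2

The ordinary generating function has denominator 1 - t - 2t^2.
Iterating the recurrence: a_0,…,a_{7} = 2, -2, 2, -2, 2, -2, 2, -2.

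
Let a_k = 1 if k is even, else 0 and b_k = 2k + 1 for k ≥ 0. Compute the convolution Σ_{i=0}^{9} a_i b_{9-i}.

55

This is [x^9] in the product of the two ordinary generating functions.
Σ = 1·19 + 0·17 + 1·15 + 0·13 + 1·11 + 0·9 + 1·7 + 0·5 + 1·3 + 0·1 = 55.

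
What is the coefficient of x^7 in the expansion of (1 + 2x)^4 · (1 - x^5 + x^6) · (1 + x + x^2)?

-24

(1 + 2x)^4 has coefficients 1,8,24,32,16 for degrees 0…4.
(1 - x^5 + x^6) has coefficients 1,0,0,0,0,-1,1,0 for degrees 0…7.
Finally multiplying by (1 + x + x^2), the product of all factors after the first has coefficients 1,1,1,0,0,-1,0,0 for degrees 0…7.
[x^7] = 1·0 + 8·0 + 24·(-1) + 32·0 + 16·0 = -24.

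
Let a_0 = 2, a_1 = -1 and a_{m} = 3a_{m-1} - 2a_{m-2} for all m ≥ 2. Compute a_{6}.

The ordinary generating function has denominator 1 - 3y + 2y^2.
Iterating the recurrence: a_0,…,a_{6} = 2, -1, -7, -19, -43, -91, -187.

-187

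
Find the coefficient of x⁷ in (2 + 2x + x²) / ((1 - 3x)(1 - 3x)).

46656

The denominator gives the recurrence a_n = 6a_(n−1) − 9a_(n−2) for n ≥ 3; the numerator fixes a_0 = 2, a_1 = 14, a_2 = 67.
Iterating: 2, 14, 67, 276, 1053, 3834, 13527, 46656, so a_7 = 46656.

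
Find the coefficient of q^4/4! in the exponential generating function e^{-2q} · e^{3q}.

The EGF product rule gives c_4 = Σ_{k_1+k_2=4} C(4; k_1,k_2) · ∏ g_i(k_i), where e^{-2q} gives (-2)^k; e^{3q} gives (3)^k.
g_1(k) for k = 0…4: 1, -2, 4, -8, 16.
g_2(k) for k = 0…4: 1, 3, 9, 27, 81.
c_4 = Σ_k C(4,k)·g_1(k)·g_2(4−k) = 1·1·81 + 4·(-2)·27 + 6·4·9 + 4·(-8)·3 + 1·16·1 = 81 − 216 + 216 − 96 + 16 = 1.

1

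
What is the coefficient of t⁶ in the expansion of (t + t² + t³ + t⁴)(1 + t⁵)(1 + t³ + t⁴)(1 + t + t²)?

7

(t + t² + t³ + t⁴) has coefficients 0,1,1,1,1 for degrees 0…4.
(1 + t⁵) has coefficients 1,0,0,0,0,1,0 for degrees 0…6.
Multiplying by (1 + t³ + t⁴) gives running coefficients 1,0,0,1,1,1,0 for degrees 0…6.
Finally multiplying by (1 + t + t²), the product of all factors after the first has coefficients 1,1,1,1,2,3,2 for degrees 0…6.
[t⁶] = 1·3 + 1·2 + 1·1 + 1·1 = 7.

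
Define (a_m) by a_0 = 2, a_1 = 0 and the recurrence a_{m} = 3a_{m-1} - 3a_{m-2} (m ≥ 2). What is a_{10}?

The ordinary generating function has denominator 1 - 3z + 3z^2.
Iterating the recurrence: a_0,…,a_{10} = 2, 0, -6, -18, -36, -54, -54, 0, 162, 486, 972.

972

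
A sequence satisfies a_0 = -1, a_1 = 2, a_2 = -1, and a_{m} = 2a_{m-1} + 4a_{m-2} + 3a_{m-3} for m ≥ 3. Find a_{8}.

The ordinary generating function has denominator 1 - 2z - 4z^2 - 3z^3.
Iterating the recurrence: a_0,…,a_{8} = -1, 2, -1, 3, 8, 25, 91, 306, 1051.

1051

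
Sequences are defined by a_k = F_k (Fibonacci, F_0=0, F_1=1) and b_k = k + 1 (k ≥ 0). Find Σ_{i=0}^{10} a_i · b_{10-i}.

364

Write out a_i and b_{10-i} for i = 0,…,10 and sum the products.
Σ = 0·11 + 1·10 + 1·9 + 2·8 + 3·7 + 5·6 + 8·5 + 13·4 + 21·3 + 34·2 + 55·1 = 364.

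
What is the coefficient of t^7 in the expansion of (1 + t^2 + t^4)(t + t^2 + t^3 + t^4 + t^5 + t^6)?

(1 + t^2 + t^4) has coefficients 1,0,1,0,1 for degrees 0…4.
(t + t^2 + t^3 + t^4 + t^5 + t^6) has coefficients 0,1,1,1,1,1,1,0 for degrees 0…7.
[t^7] = 1·0 + 1·1 + 1·1 = 2.

2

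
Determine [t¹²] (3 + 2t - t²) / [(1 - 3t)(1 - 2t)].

5637984

The denominator gives the recurrence a_n = 5a_(n−1) − 6a_(n−2) for n ≥ 3; the numerator fixes a_0 = 3, a_1 = 17, a_2 = 66.
Iterating: 3, 17, 66, 228, 744, 2352, 7296, 22368, 68064, 206112, 622176, 1874208, 5637984, so a_12 = 5637984.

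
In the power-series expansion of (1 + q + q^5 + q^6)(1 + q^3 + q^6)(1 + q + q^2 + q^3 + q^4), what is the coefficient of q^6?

(1 + q + q^5 + q^6) has coefficients 1,1,0,0,0,1,1 for degrees 0…6.
(1 + q^3 + q^6) has coefficients 1,0,0,1,0,0,1 for degrees 0…6.
Finally multiplying by (1 + q + q^2 + q^3 + q^4), the product of all factors after the first has coefficients 1,1,1,2,2,1,2 for degrees 0…6.
[q^6] = 1·2 + 1·1 + 1·1 + 1·1 = 5.

5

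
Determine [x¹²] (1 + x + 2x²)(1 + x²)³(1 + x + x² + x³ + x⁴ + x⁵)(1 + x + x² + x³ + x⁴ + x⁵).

101

(1 + x + 2x²) has coefficients 1,1,2 for degrees 0…2.
(1 + x²)³ has coefficients 1,0,3,0,3,0,1,0,0,0,0,0,0 for degrees 0…12.
Multiplying by (1 + x + x² + x³ + x⁴ + x⁵) gives running coefficients 1,1,4,4,7,7,7,7,4,4,1,1,0 for degrees 0…12.
Finally multiplying by (1 + x + x² + x³ + x⁴ + x⁵), the product of all factors after the first has coefficients 1,2,6,10,17,24,30,36,36,36,30,24,17 for degrees 0…12.
[x¹²] = 1·17 + 1·24 + 2·30 = 101.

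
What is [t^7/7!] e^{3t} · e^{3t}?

The EGF product rule gives c_7 = Σ_{k_1+k_2=7} C(7; k_1,k_2) · ∏ g_i(k_i), where e^{3t} gives (3)^k; e^{3t} gives (3)^k.
g_1(k) for k = 0…7: 1, 3, 9, 27, 81, 243, 729, 2187.
g_2(k) for k = 0…7: 1, 3, 9, 27, 81, 243, 729, 2187.
c_7 = Σ_k C(7,k)·g_1(k)·g_2(7−k) = 1·1·2187 + 7·3·729 + 21·9·243 + 35·27·81 + 35·81·27 + 21·243·9 + 7·729·3 + 1·2187·1 = 2187 + 15309 + 45927 + 76545 + 76545 + 45927 + 15309 + 2187 = 279936.

279936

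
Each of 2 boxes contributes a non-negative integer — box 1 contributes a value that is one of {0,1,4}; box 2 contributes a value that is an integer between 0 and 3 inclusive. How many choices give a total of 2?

2

The generating function for the choices is (1 + y + y^4)·(1 + y + y^2 + y^3); the count is [y^2].
(1 + y + y^4) has coefficients 1,1,0 for degrees 0…2.
(1 + y + y^2 + y^3) has coefficients 1,1,1 for degrees 0…2.
[y^2] = 1·1 + 1·1 = 2.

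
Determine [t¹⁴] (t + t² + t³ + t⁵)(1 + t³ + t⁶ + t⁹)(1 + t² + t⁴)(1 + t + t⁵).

10

(t + t² + t³ + t⁵) has coefficients 0,1,1,1,0,1 for degrees 0…5.
(1 + t³ + t⁶ + t⁹) has coefficients 1,0,0,1,0,0,1,0,0,1,0,0,0,0,0 for degrees 0…14.
Multiplying by (1 + t² + t⁴) gives running coefficients 1,0,1,1,1,1,1,1,1,1,1,1,0,1,0 for degrees 0…14.
Finally multiplying by (1 + t + t⁵), the product of all factors after the first has coefficients 1,1,1,2,2,3,2,3,3,3,3,3,2,2,2 for degrees 0…14.
[t¹⁴] = 1·2 + 1·2 + 1·3 + 1·3 = 10.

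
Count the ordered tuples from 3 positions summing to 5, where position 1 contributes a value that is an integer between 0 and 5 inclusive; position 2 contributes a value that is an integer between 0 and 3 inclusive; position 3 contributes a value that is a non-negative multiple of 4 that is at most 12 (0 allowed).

The generating function for the choices is (1 + x + x² + x³ + x⁴ + x⁵)·(1 + x + x² + x³)·(1 + x⁴ + x⁸ + x¹²); the count is [x⁵].
(1 + x + x² + x³ + x⁴ + x⁵) has coefficients 1,1,1,1,1,1 for degrees 0…5.
(1 + x + x² + x³) has coefficients 1,1,1,1,0,0 for degrees 0…5.
Finally multiplying by (1 + x⁴ + x⁸ + x¹²), the product of all factors after the first has coefficients 1,1,1,1,1,1 for degrees 0…5.
[x⁵] = 1·1 + 1·1 + 1·1 + 1·1 + 1·1 + 1·1 = 6.

6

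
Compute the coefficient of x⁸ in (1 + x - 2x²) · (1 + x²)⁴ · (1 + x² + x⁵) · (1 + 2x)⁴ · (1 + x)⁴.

(1 + x - 2x²) has coefficients 1,1,-2 for degrees 0…2.
(1 + x²)⁴ has coefficients 1,0,4,0,6,0,4,0,1 for degrees 0…8.
Multiplying by (1 + x² + x⁵) gives running coefficients 1,0,5,0,10,1,10,4,5 for degrees 0…8.
Multiplying by (1 + 2x)⁴ gives running coefficients 1,8,29,72,146,241,338,428,469 for degrees 0…8.
Finally multiplying by (1 + x)⁴, the product of all factors after the first has coefficients 1,12,67,240,641,1381,2495,3882,5319 for degrees 0…8.
[x⁸] = 1·5319 + 1·3882 − 2·2495 = 4211.

4211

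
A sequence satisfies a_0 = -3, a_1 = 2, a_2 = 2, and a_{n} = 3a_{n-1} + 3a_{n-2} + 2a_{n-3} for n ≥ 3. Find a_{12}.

1458822

The ordinary generating function has denominator 1 - 3y - 3y^2 - 2y^3.
Iterating the recurrence: a_0,…,a_{12} = -3, 2, 2, 6, 28, 106, 414, 1616, 6302, 24582, 95884, 374002, 1458822.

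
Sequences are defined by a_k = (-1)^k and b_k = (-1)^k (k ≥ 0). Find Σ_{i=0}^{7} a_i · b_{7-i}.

-8

This is [x^7] in the product of the two ordinary generating functions.
Σ = 1·(-1) − 1·1 + 1·(-1) − 1·1 + 1·(-1) − 1·1 + 1·(-1) − 1·1 = -8.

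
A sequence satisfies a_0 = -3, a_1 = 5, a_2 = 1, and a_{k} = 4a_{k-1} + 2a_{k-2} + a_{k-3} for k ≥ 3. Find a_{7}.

The ordinary generating function has denominator 1 - 4q - 2q^2 - q^3.
Iterating the recurrence: a_0,…,a_{7} = -3, 5, 1, 11, 51, 227, 1021, 4589.

4589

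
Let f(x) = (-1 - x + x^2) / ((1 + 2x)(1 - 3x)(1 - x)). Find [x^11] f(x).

-194725

Partial fractions give a closed form: a_n = (-1/15)·(-2)^n + (-11/10)·3^n + (1/6)·1^n.
At n = 11: a_11 = -194725.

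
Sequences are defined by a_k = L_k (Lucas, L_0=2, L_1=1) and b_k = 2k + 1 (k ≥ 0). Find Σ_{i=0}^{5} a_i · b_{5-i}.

The convolution is the x^5 coefficient of A(x)B(x).
Σ = 2·11 + 1·9 + 3·7 + 4·5 + 7·3 + 11·1 = 104.

104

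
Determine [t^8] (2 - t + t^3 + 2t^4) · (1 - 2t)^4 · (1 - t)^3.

(2 - t + t^3 + 2t^4) has coefficients 2,-1,0,1,2 for degrees 0…4.
(1 - 2t)^4 has coefficients 1,-8,24,-32,16,0,0,0,0 for degrees 0…8.
Finally multiplying by (1 - t)^3, the product of all factors after the first has coefficients 1,-11,51,-129,192,-168,80,-16,0 for degrees 0…8.
[t^8] = 2·0 − 1·(-16) + 1·(-168) + 2·192 = 232.

232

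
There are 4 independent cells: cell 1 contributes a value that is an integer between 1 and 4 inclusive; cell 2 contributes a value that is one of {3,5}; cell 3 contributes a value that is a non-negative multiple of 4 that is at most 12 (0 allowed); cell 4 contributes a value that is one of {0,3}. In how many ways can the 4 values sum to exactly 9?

4

The generating function for the choices is (t + t² + t³ + t⁴)·(t³ + t⁵)·(1 + t⁴ + t⁸ + t¹²)·(1 + t³); the count is [t⁹].
(t + t² + t³ + t⁴) has coefficients 0,1,1,1,1 for degrees 0…4.
(t³ + t⁵) has coefficients 0,0,0,1,0,1,0,0,0,0 for degrees 0…9.
Multiplying by (1 + t⁴ + t⁸ + t¹²) gives running coefficients 0,0,0,1,0,1,0,1,0,1 for degrees 0…9.
Finally multiplying by (1 + t³), the product of all factors after the first has coefficients 0,0,0,1,0,1,1,1,1,1 for degrees 0…9.
[t⁹] = 1·1 + 1·1 + 1·1 + 1·1 = 4.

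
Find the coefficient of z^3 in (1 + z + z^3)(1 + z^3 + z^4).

2

(1 + z + z^3) has coefficients 1,1,0,1 for degrees 0…3.
(1 + z^3 + z^4) has coefficients 1,0,0,1 for degrees 0…3.
[z^3] = 1·1 + 1·0 + 1·1 = 2.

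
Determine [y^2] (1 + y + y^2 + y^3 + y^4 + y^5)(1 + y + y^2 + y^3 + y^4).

3

(1 + y + y^2 + y^3 + y^4 + y^5) has coefficients 1,1,1 for degrees 0…2.
(1 + y + y^2 + y^3 + y^4) has coefficients 1,1,1 for degrees 0…2.
[y^2] = 1·1 + 1·1 + 1·1 = 3.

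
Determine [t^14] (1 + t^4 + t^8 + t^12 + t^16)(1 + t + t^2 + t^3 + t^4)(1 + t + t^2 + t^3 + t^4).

(1 + t^4 + t^8 + t^12 + t^16) has coefficients 1,0,0,0,1,0,0,0,1,0,0,0,1,0,0 for degrees 0…14.
(1 + t + t^2 + t^3 + t^4) has coefficients 1,1,1,1,1,0,0,0,0,0,0,0,0,0,0 for degrees 0…14.
Finally multiplying by (1 + t + t^2 + t^3 + t^4), the product of all factors after the first has coefficients 1,2,3,4,5,4,3,2,1,0,0,0,0,0,0 for degrees 0…14.
[t^14] = 1·0 + 1·0 + 1·3 + 1·3 = 6.

6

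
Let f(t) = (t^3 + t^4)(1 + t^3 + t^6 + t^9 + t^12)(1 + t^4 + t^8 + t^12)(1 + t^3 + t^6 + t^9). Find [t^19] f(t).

9

(t^3 + t^4) has coefficients 0,0,0,1,1 for degrees 0…4.
(1 + t^3 + t^6 + t^9 + t^12) has coefficients 1,0,0,1,0,0,1,0,0,1,0,0,1,0,0,0,0,0,0,0 for degrees 0…19.
Multiplying by (1 + t^4 + t^8 + t^12) gives running coefficients 1,0,0,1,1,0,1,1,1,1,1,1,2,1,1,1,1,1,1,0 for degrees 0…19.
Finally multiplying by (1 + t^3 + t^6 + t^9), the product of all factors after the first has coefficients 1,0,0,2,1,0,3,2,1,4,3,2,5,4,3,5,4,4,5,3 for degrees 0…19.
[t^19] = 1·4 + 1·5 = 9.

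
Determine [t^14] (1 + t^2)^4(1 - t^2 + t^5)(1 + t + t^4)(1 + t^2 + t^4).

(1 + t^2)^4 has coefficients 1,0,4,0,6,0,4,0,1 for degrees 0…8.
(1 - t^2 + t^5) has coefficients 1,0,-1,0,0,1,0,0,0,0,0,0,0,0,0 for degrees 0…14.
Multiplying by (1 + t + t^4) gives running coefficients 1,1,-1,-1,1,1,0,0,0,1,0,0,0,0,0 for degrees 0…14.
Finally multiplying by (1 + t^2 + t^4), the product of all factors after the first has coefficients 1,1,0,0,1,1,0,0,1,2,0,1,0,1,0 for degrees 0…14.
[t^14] = 1·0 + 4·0 + 6·0 + 4·1 + 1·0 = 4.

4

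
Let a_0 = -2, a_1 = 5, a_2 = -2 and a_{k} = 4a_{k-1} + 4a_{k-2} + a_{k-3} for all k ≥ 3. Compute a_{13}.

58157509

The ordinary generating function has denominator 1 - 4z - 4z^2 - z^3.
Iterating the recurrence: a_0,…,a_{13} = -2, 5, -2, 10, 37, 186, 902, 4389, 21350, 103858, 505221, 2457666, 11955406, 58157509.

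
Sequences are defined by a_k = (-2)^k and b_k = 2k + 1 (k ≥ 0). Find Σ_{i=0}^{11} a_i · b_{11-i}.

-447

This is [x^11] in the product of the two ordinary generating functions.
Σ = 1·23 − 2·21 + 4·19 − 8·17 + 16·15 − 32·13 + 64·11 − 128·9 + 256·7 − 512·5 + 1024·3 − 2048·1 = -447.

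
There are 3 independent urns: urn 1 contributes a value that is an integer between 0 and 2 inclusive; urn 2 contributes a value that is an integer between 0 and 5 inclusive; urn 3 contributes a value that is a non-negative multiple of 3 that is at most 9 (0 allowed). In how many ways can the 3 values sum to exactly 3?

The generating function for the choices is (1 + t + t²)·(1 + t + t² + t³ + t⁴ + t⁵)·(1 + t³ + t⁶ + t⁹); the count is [t³].
(1 + t + t²) has coefficients 1,1,1 for degrees 0…2.
(1 + t + t² + t³ + t⁴ + t⁵) has coefficients 1,1,1,1 for degrees 0…3.
Finally multiplying by (1 + t³ + t⁶ + t⁹), the product of all factors after the first has coefficients 1,1,1,2 for degrees 0…3.
[t³] = 1·2 + 1·1 + 1·1 = 4.

4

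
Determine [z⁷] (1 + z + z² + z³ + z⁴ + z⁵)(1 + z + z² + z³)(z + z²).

(1 + z + z² + z³ + z⁴ + z⁵) has coefficients 1,1,1,1,1,1 for degrees 0…5.
(1 + z + z² + z³) has coefficients 1,1,1,1,0,0,0,0 for degrees 0…7.
Finally multiplying by (z + z²), the product of all factors after the first has coefficients 0,1,2,2,2,1,0,0 for degrees 0…7.
[z⁷] = 1·0 + 1·0 + 1·1 + 1·2 + 1·2 + 1·2 = 7.

7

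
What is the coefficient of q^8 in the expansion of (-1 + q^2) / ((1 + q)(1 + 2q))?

The denominator gives the recurrence a_n = −3a_(n−1) − 2a_(n−2) for n ≥ 3; the numerator fixes a_0 = -1, a_1 = 3, a_2 = -6.
Iterating: -1, 3, -6, 12, -24, 48, -96, 192, -384, so a_8 = -384.

-384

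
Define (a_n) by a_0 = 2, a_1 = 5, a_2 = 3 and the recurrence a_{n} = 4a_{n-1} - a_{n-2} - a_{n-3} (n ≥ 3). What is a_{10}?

25283

The ordinary generating function has denominator 1 - 4y + y^2 + y^3.
Iterating the recurrence: a_0,…,a_{10} = 2, 5, 3, 5, 12, 40, 143, 520, 1897, 6925, 25283.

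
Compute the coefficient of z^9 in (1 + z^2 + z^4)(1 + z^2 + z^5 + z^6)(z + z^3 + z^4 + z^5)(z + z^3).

7

(1 + z^2 + z^4) has coefficients 1,0,1,0,1 for degrees 0…4.
(1 + z^2 + z^5 + z^6) has coefficients 1,0,1,0,0,1,1,0,0,0 for degrees 0…9.
Multiplying by (z + z^3 + z^4 + z^5) gives running coefficients 0,1,0,2,1,2,2,2,1,2 for degrees 0…9.
Finally multiplying by (z + z^3), the product of all factors after the first has coefficients 0,0,1,0,3,1,4,3,4,3 for degrees 0…9.
[z^9] = 1·3 + 1·3 + 1·1 = 7.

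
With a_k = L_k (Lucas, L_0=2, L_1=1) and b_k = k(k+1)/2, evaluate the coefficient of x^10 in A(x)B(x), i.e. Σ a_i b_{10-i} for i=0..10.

1258

This is [x^10] in the product of the two ordinary generating functions.
Σ = 2·55 + 1·45 + 3·36 + 4·28 + 7·21 + 11·15 + 18·10 + 29·6 + 47·3 + 76·1 + 123·0 = 1258.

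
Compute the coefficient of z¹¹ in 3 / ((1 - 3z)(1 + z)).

398580

Partial fractions give a closed form: a_n = (9/4)·3^n + (3/4)·(-1)^n.
At n = 11: a_11 = 398580.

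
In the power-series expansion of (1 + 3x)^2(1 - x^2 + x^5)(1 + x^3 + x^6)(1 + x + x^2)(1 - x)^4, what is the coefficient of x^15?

18

(1 + 3x)^2 has coefficients 1,6,9 for degrees 0…2.
(1 - x^2 + x^5) has coefficients 1,0,-1,0,0,1,0,0,0,0,0,0,0,0,0,0 for degrees 0…15.
Multiplying by (1 + x^3 + x^6) gives running coefficients 1,0,-1,1,0,0,1,0,0,0,0,1,0,0,0,0 for degrees 0…15.
Multiplying by (1 + x + x^2) gives running coefficients 1,1,0,0,0,1,1,1,1,0,0,1,1,1,0,0 for degrees 0…15.
Finally multiplying by (1 - x)^4, the product of all factors after the first has coefficients 1,-3,2,2,-3,2,-3,3,-1,-1,3,-2,-2,3,-2,3 for degrees 0…15.
[x^15] = 1·3 + 6·(-2) + 9·3 = 18.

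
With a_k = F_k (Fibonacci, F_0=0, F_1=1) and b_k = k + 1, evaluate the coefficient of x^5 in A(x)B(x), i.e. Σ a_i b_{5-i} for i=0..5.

26

Write out a_i and b_{5-i} for i = 0,…,5 and sum the products.
Σ = 0·6 + 1·5 + 1·4 + 2·3 + 3·2 + 5·1 = 26.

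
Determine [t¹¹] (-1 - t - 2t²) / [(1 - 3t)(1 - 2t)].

-818494

The denominator gives the recurrence a_n = 5a_(n−1) − 6a_(n−2) for n ≥ 3; the numerator fixes a_0 = -1, a_1 = -6, a_2 = -26.
Iterating: -1, -6, -26, -94, -314, -1006, -3146, -9694, -29594, -89806, -271466, -818494, so a_11 = -818494.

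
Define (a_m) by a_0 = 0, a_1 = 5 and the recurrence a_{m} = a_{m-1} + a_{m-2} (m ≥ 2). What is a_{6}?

The ordinary generating function has denominator 1 - z - z^2.
Iterating the recurrence: a_0,…,a_{6} = 0, 5, 5, 10, 15, 25, 40.

40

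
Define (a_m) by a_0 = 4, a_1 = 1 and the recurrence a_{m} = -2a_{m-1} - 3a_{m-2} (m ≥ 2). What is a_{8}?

-212

The ordinary generating function has denominator 1 + 2t + 3t^2.
Iterating the recurrence: a_0,…,a_{8} = 4, 1, -14, 25, -8, -59, 142, -107, -212.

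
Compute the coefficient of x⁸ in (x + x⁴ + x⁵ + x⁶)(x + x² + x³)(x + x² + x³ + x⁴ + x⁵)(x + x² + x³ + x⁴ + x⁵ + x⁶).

16

(x + x⁴ + x⁵ + x⁶) has coefficients 0,1,0,0,1,1,1 for degrees 0…6.
(x + x² + x³) has coefficients 0,1,1,1,0,0,0,0,0 for degrees 0…8.
Multiplying by (x + x² + x³ + x⁴ + x⁵) gives running coefficients 0,0,1,2,3,3,3,2,1 for degrees 0…8.
Finally multiplying by (x + x² + x³ + x⁴ + x⁵ + x⁶), the product of all factors after the first has coefficients 0,0,0,1,3,6,9,12,14 for degrees 0…8.
[x⁸] = 1·12 + 1·3 + 1·1 + 1·0 = 16.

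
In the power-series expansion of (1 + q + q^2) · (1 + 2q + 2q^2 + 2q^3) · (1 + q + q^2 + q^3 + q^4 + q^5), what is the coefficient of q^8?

12

(1 + q + q^2) has coefficients 1,1,1 for degrees 0…2.
(1 + 2q + 2q^2 + 2q^3) has coefficients 1,2,2,2,0,0,0,0,0 for degrees 0…8.
Finally multiplying by (1 + q + q^2 + q^3 + q^4 + q^5), the product of all factors after the first has coefficients 1,3,5,7,7,7,6,4,2 for degrees 0…8.
[q^8] = 1·2 + 1·4 + 1·6 = 12.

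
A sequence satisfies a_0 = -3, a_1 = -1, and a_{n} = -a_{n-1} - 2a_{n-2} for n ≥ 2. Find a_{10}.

The ordinary generating function has denominator 1 + q + 2q^2.
Iterating the recurrence: a_0,…,a_{10} = -3, -1, 7, -5, -9, 19, -1, -37, 39, 35, -113.

-113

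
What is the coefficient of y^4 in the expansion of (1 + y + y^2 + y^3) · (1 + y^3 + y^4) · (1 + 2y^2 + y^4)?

5

(1 + y + y^2 + y^3) has coefficients 1,1,1,1 for degrees 0…3.
(1 + y^3 + y^4) has coefficients 1,0,0,1,1 for degrees 0…4.
Finally multiplying by (1 + 2y^2 + y^4), the product of all factors after the first has coefficients 1,0,2,1,2 for degrees 0…4.
[y^4] = 1·2 + 1·1 + 1·2 + 1·0 = 5.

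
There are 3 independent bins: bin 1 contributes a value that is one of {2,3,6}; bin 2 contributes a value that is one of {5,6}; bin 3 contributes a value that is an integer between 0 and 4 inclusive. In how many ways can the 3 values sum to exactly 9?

4

The generating function for the choices is (q^2 + q^3 + q^6)·(q^5 + q^6)·(1 + q + q^2 + q^3 + q^4); the count is [q^9].
(q^2 + q^3 + q^6) has coefficients 0,0,1,1,0,0,1 for degrees 0…6.
(q^5 + q^6) has coefficients 0,0,0,0,0,1,1,0,0,0 for degrees 0…9.
Finally multiplying by (1 + q + q^2 + q^3 + q^4), the product of all factors after the first has coefficients 0,0,0,0,0,1,2,2,2,2 for degrees 0…9.
[q^9] = 1·2 + 1·2 + 1·0 = 4.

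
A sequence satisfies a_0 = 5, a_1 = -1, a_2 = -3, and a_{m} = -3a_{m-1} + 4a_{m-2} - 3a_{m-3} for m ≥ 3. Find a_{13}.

-8214010

The ordinary generating function has denominator 1 + 3t - 4t^2 + 3t^3.
Iterating the recurrence: a_0,…,a_{13} = 5, -1, -3, -10, 21, -94, 396, -1627, 6747, -27937, 115680, -479029, 1983618, -8214010.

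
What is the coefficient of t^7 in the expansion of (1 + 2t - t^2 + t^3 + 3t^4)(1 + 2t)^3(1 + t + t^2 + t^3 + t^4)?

130

(1 + 2t - t^2 + t^3 + 3t^4) has coefficients 1,2,-1,1,3 for degrees 0…4.
(1 + 2t)^3 has coefficients 1,6,12,8,0,0,0,0 for degrees 0…7.
Finally multiplying by (1 + t + t^2 + t^3 + t^4), the product of all factors after the first has coefficients 1,7,19,27,27,26,20,8 for degrees 0…7.
[t^7] = 1·8 + 2·20 − 1·26 + 1·27 + 3·27 = 130.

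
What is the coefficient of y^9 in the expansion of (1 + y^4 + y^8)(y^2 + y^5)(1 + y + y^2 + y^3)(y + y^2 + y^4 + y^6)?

7

(1 + y^4 + y^8) has coefficients 1,0,0,0,1,0,0,0,1 for degrees 0…8.
(y^2 + y^5) has coefficients 0,0,1,0,0,1,0,0,0,0 for degrees 0…9.
Multiplying by (1 + y + y^2 + y^3) gives running coefficients 0,0,1,1,1,2,1,1,1,0 for degrees 0…9.
Finally multiplying by (y + y^2 + y^4 + y^6), the product of all factors after the first has coefficients 0,0,0,1,2,2,4,4,4,5 for degrees 0…9.
[y^9] = 1·5 + 1·2 + 1·0 = 7.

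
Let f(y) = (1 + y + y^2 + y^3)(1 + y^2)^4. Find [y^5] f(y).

(1 + y + y^2 + y^3) has coefficients 1,1,1,1 for degrees 0…3.
(1 + y^2)^4 has coefficients 1,0,4,0,6,0 for degrees 0…5.
[y^5] = 1·0 + 1·6 + 1·0 + 1·4 = 10.

10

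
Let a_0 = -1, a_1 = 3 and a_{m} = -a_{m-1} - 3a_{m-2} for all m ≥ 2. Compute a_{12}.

The ordinary generating function has denominator 1 + z + 3z^2.
Iterating the recurrence: a_0,…,a_{12} = -1, 3, 0, -9, 9, 18, -45, -9, 144, -117, -315, 666, 279.

279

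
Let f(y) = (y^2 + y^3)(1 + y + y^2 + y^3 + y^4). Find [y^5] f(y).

2

(y^2 + y^3) has coefficients 0,0,1,1 for degrees 0…3.
(1 + y + y^2 + y^3 + y^4) has coefficients 1,1,1,1,1,0 for degrees 0…5.
[y^5] = 1·1 + 1·1 = 2.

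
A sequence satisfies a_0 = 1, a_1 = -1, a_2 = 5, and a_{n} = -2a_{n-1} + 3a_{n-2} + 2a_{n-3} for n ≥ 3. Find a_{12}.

132291

The ordinary generating function has denominator 1 + 2z - 3z^2 - 2z^3.
Iterating the recurrence: a_0,…,a_{12} = 1, -1, 5, -11, 35, -93, 269, -747, 2115, -5933, 16717, -47003, 132291.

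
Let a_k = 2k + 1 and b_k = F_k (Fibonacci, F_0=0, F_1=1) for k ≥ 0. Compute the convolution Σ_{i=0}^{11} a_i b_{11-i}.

960

The convolution is the x^11 coefficient of A(x)B(x).
Σ = 1·89 + 3·55 + 5·34 + 7·21 + 9·13 + 11·8 + 13·5 + 15·3 + 17·2 + 19·1 + 21·1 + 23·0 = 960.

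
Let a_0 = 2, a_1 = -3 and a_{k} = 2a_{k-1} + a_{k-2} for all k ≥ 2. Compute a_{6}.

The ordinary generating function has denominator 1 - 2y - y^2.
Iterating the recurrence: a_0,…,a_{6} = 2, -3, -4, -11, -26, -63, -152.

-152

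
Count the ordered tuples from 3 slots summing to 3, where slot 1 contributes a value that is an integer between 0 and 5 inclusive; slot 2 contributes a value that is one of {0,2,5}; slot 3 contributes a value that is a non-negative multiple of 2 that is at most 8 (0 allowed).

The generating function for the choices is (1 + t + t^2 + t^3 + t^4 + t^5)·(1 + t^2 + t^5)·(1 + t^2 + t^4 + t^6 + t^8); the count is [t^3].
(1 + t + t^2 + t^3 + t^4 + t^5) has coefficients 1,1,1,1 for degrees 0…3.
(1 + t^2 + t^5) has coefficients 1,0,1,0 for degrees 0…3.
Finally multiplying by (1 + t^2 + t^4 + t^6 + t^8), the product of all factors after the first has coefficients 1,0,2,0 for degrees 0…3.
[t^3] = 1·0 + 1·2 + 1·0 + 1·1 = 3.

3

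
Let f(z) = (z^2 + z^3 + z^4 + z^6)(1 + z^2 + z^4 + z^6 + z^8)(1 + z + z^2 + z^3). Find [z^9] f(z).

(z^2 + z^3 + z^4 + z^6) has coefficients 0,0,1,1,1,0,1 for degrees 0…6.
(1 + z^2 + z^4 + z^6 + z^8) has coefficients 1,0,1,0,1,0,1,0,1,0 for degrees 0…9.
Finally multiplying by (1 + z + z^2 + z^3), the product of all factors after the first has coefficients 1,1,2,2,2,2,2,2,2,2 for degrees 0…9.
[z^9] = 1·2 + 1·2 + 1·2 + 1·2 = 8.

8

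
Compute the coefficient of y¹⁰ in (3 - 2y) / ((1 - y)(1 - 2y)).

Partial fractions give a closed form: a_n = (-1)·1^n + (4)·2^n.
At n = 10: a_10 = 4095.

4095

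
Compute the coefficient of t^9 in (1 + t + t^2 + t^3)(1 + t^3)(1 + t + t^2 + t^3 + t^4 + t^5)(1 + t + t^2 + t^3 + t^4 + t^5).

34

(1 + t + t^2 + t^3) has coefficients 1,1,1,1 for degrees 0…3.
(1 + t^3) has coefficients 1,0,0,1,0,0,0,0,0,0 for degrees 0…9.
Multiplying by (1 + t + t^2 + t^3 + t^4 + t^5) gives running coefficients 1,1,1,2,2,2,1,1,1,0 for degrees 0…9.
Finally multiplying by (1 + t + t^2 + t^3 + t^4 + t^5), the product of all factors after the first has coefficients 1,2,3,5,7,9,9,9,9,7 for degrees 0…9.
[t^9] = 1·7 + 1·9 + 1·9 + 1·9 = 34.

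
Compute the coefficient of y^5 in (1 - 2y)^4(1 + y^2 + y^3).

(1 - 2y)^4 has coefficients 1,-8,24,-32,16 for degrees 0…4.
(1 + y^2 + y^3) has coefficients 1,0,1,1,0,0 for degrees 0…5.
[y^5] = 1·0 − 8·0 + 24·1 − 32·1 + 16·0 = -8.

-8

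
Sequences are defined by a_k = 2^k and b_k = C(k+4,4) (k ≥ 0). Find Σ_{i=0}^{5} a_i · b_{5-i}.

The convolution is the x^5 coefficient of A(x)B(x).
Σ = 1·126 + 2·70 + 4·35 + 8·15 + 16·5 + 32·1 = 638.

638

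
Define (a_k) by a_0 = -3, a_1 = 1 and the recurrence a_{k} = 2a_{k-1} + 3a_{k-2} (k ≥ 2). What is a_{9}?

-9839

The ordinary generating function has denominator 1 - 2t - 3t^2.
Iterating the recurrence: a_0,…,a_{9} = -3, 1, -7, -11, -43, -119, -367, -1091, -3283, -9839.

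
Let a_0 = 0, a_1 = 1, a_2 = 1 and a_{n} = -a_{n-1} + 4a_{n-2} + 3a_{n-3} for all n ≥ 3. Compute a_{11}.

642

The ordinary generating function has denominator 1 + y - 4y^2 - 3y^3.
Iterating the recurrence: a_0,…,a_{11} = 0, 1, 1, 3, 4, 11, 14, 42, 47, 163, 151, 642.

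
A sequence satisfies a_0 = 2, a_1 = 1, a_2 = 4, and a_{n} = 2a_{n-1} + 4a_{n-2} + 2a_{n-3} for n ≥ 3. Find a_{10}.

73928

The ordinary generating function has denominator 1 - 2q - 4q^2 - 2q^3.
Iterating the recurrence: a_0,…,a_{10} = 2, 1, 4, 16, 50, 172, 576, 1940, 6528, 21968, 73928.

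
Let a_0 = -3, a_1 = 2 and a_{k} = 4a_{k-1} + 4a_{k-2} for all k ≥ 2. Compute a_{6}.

The ordinary generating function has denominator 1 - 4t - 4t^2.
Iterating the recurrence: a_0,…,a_{6} = -3, 2, -4, -8, -48, -224, -1088.

-1088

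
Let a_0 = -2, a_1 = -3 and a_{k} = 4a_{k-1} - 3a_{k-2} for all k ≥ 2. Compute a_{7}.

-1095

The ordinary generating function has denominator 1 - 4t + 3t^2.
Iterating the recurrence: a_0,…,a_{7} = -2, -3, -6, -15, -42, -123, -366, -1095.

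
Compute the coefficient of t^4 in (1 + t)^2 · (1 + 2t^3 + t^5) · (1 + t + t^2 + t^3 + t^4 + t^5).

(1 + t)^2 has coefficients 1,2,1 for degrees 0…2.
(1 + 2t^3 + t^5) has coefficients 1,0,0,2,0 for degrees 0…4.
Finally multiplying by (1 + t + t^2 + t^3 + t^4 + t^5), the product of all factors after the first has coefficients 1,1,1,3,3 for degrees 0…4.
[t^4] = 1·3 + 2·3 + 1·1 = 10.

10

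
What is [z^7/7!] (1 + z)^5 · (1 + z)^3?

40320

The EGF product rule gives c_7 = Σ_{k_1+k_2=7} C(7; k_1,k_2) · ∏ g_i(k_i), where (1+z)^5 gives the falling factorial (5)_k; (1+z)^3 gives the falling factorial (3)_k.
g_1(k) for k = 0…7: 1, 5, 20, 60, 120, 120, 0, 0.
g_2(k) for k = 0…7: 1, 3, 6, 6, 0, 0, 0, 0.
c_7 = Σ_k C(7,k)·g_1(k)·g_2(7−k) = 35·120·6 + 21·120·6 = 25200 + 15120 = 40320.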